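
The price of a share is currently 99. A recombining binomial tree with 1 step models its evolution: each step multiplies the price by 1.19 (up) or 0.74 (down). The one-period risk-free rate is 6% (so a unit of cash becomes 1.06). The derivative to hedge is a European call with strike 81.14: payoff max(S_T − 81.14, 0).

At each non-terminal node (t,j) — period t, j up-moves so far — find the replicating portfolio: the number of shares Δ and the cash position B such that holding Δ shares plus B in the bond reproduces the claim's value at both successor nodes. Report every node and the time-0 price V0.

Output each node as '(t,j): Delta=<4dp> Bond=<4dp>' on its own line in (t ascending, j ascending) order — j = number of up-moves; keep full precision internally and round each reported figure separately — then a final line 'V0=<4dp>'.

The replicating-portfolio and risk-neutral prices coincide; use p* = (1.06−0.74)/(1.19−0.74) = 0.7111 for the latter.
Terminal values V(1,·): V(1,0)=0.0000, V(1,1)=36.6700
Node (0,0) S=99.0000: V=(p*·36.6700+(1−p*)·0.0000)/1.06=24.6004; Δ=(36.6700−0.0000)/(117.8100−73.2600)=0.8231; B=V−Δ·S=-56.8885
The time-0 hedge costs 24.6004, which is the no-arbitrage price.

(0,0): Delta=0.8231 Bond=-56.8885
V0=24.6004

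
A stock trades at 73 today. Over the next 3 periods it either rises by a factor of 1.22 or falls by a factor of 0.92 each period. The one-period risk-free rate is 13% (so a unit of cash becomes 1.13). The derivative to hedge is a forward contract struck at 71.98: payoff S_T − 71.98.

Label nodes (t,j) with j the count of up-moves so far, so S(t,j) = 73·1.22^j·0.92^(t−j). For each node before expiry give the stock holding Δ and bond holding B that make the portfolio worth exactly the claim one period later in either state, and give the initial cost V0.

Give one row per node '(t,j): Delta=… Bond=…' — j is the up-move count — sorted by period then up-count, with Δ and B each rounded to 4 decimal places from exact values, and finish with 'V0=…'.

Under the risk-neutral measure, an up-move has probability p* = (R−d)/(u−d) = 0.7000 and values discount at R = 1.13.
At expiry t=3: V(3,0)=-15.1358, V(3,1)=3.4004, V(3,2)=27.9809, V(3,3)=60.5769
  t=2,j=0: stock 61.7872 → up 75.3804 (V=3.4004), down 56.8442 (V=-15.1358). Price -1.9119; hedge Δ=1.0000, bond B=-63.6991.
  t=2,j=1: stock 81.9352 → up 99.9609 (V=27.9809), down 75.3804 (V=3.4004). Price 18.2361; hedge Δ=1.0000, bond B=-63.6991.
  t=2,j=2: stock 108.6532 → up 132.5569 (V=60.5769), down 99.9609 (V=27.9809). Price 44.9541; hedge Δ=1.0000, bond B=-63.6991.
  t=1,j=0: stock 67.1600 → up 81.9352 (V=18.2361), down 61.7872 (V=-1.9119). Price 10.7891; hedge Δ=1.0000, bond B=-56.3709.
  t=1,j=1: stock 89.0600 → up 108.6532 (V=44.9541), down 81.9352 (V=18.2361). Price 32.6891; hedge Δ=1.0000, bond B=-56.3709.
  t=0,j=0: stock 73.0000 → up 89.0600 (V=32.6891), down 67.1600 (V=10.7891). Price 23.1142; hedge Δ=1.0000, bond B=-49.8858.
Check: Δ(0,0)·S0 + B(0,0) = 23.1142 = V0.

(0,0): Delta=1.0000 Bond=-49.8858
(1,0): Delta=1.0000 Bond=-56.3709
(1,1): Delta=1.0000 Bond=-56.3709
(2,0): Delta=1.0000 Bond=-63.6991
(2,1): Delta=1.0000 Bond=-63.6991
(2,2): Delta=1.0000 Bond=-63.6991
V0=23.1142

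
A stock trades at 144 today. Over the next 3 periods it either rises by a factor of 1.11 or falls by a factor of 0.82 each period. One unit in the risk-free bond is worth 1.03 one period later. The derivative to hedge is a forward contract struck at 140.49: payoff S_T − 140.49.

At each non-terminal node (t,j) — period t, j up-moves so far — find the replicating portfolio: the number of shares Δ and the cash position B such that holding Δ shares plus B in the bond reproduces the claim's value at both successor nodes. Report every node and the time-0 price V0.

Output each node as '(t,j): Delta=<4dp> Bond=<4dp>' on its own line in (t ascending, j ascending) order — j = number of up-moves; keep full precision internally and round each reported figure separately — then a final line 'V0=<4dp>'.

(0,0): Delta=1.0000 Bond=-128.5683
(1,0): Delta=1.0000 Bond=-132.4253
(1,1): Delta=1.0000 Bond=-132.4253
(2,0): Delta=1.0000 Bond=-136.3981
(2,1): Delta=1.0000 Bond=-136.3981
(2,2): Delta=1.0000 Bond=-136.3981
V0=15.4317

Since d<R<u, set p* = (R−d)/(u−d) = 0.7241; price each node as the discounted p*-expectation of its children.
Terminal values V(3,·): V(3,0)=-61.0930, V(3,1)=-33.0136, V(3,2)=4.9964, V(3,3)=56.4489
  t=2,j=0: stock 96.8256 → up 107.4764 (V=-33.0136), down 79.3970 (V=-61.0930). Price -39.5725; hedge Δ=1.0000, bond B=-136.3981.
  t=2,j=1: stock 131.0688 → up 145.4864 (V=4.9964), down 107.4764 (V=-33.0136). Price -5.3293; hedge Δ=1.0000, bond B=-136.3981.
  t=2,j=2: stock 177.4224 → up 196.9389 (V=56.4489), down 145.4864 (V=4.9964). Price 41.0243; hedge Δ=1.0000, bond B=-136.3981.
  t=1,j=0: stock 118.0800 → up 131.0688 (V=-5.3293), down 96.8256 (V=-39.5725). Price -14.3453; hedge Δ=1.0000, bond B=-132.4253.
  t=1,j=1: stock 159.8400 → up 177.4224 (V=41.0243), down 131.0688 (V=-5.3293). Price 27.4147; hedge Δ=1.0000, bond B=-132.4253.
  t=0,j=0: stock 144.0000 → up 159.8400 (V=27.4147), down 118.0800 (V=-14.3453). Price 15.4317; hedge Δ=1.0000, bond B=-128.5683.
Root portfolio cost Δ·144+B reproduces V0=15.4317.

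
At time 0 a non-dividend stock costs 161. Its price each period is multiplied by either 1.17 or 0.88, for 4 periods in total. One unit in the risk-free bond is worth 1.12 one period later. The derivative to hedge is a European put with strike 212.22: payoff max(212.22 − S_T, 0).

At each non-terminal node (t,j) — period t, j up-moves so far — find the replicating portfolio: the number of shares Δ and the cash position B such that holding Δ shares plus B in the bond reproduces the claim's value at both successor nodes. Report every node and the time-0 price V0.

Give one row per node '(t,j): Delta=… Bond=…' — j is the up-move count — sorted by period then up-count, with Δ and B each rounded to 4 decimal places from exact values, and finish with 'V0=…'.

No-arbitrage ⇒ martingale measure with p* = (R−d)/(u−d) = 0.8276.
Terminal payoffs: V(4,0)=115.6690, V(4,1)=83.8511, V(4,2)=41.5477, V(4,3)=0.0000, V(4,4)=0.0000
  t=3,j=0: stock 109.7170 → up 128.3689 (V=83.8511), down 96.5510 (V=115.6690). Price 79.7652; hedge Δ=-1.0000, bond B=189.4821.
  t=3,j=1: stock 145.8737 → up 170.6723 (V=41.5477), down 128.3689 (V=83.8511). Price 43.6084; hedge Δ=-1.0000, bond B=189.4821.
  t=3,j=2: stock 193.9458 → up 226.9165 (V=0.0000), down 170.6723 (V=41.5477). Price 6.3959; hedge Δ=-0.7387, bond B=149.6640.
  t=3,j=3: stock 257.8597 → up 301.6958 (V=0.0000), down 226.9165 (V=0.0000). Price 0.0000; hedge Δ=0.0000, bond B=0.0000.
  t=2,j=0: stock 124.6784 → up 145.8737 (V=43.6084), down 109.7170 (V=79.7652). Price 44.5021; hedge Δ=-1.0000, bond B=169.1805.
  t=2,j=1: stock 165.7656 → up 193.9458 (V=6.3959), down 145.8737 (V=43.6084). Price 11.4391; hedge Δ=-0.7741, bond B=139.7582.
  t=2,j=2: stock 220.3929 → up 257.8597 (V=0.0000), down 193.9458 (V=6.3959). Price 0.9846; hedge Δ=-0.1001, bond B=23.0394.
  t=1,j=0: stock 141.6800 → up 165.7656 (V=11.4391), down 124.6784 (V=44.5021). Price 15.3033; hedge Δ=-0.8047, bond B=129.3134.
  t=1,j=1: stock 188.3700 → up 220.3929 (V=0.9846), down 165.7656 (V=11.4391). Price 2.4885; hedge Δ=-0.1914, bond B=38.5387.
  t=0,j=0: stock 161.0000 → up 188.3700 (V=2.4885), down 141.6800 (V=15.3033). Price 4.1946; hedge Δ=-0.2745, bond B=48.3835.
The time-0 hedge costs 4.1946, which is the no-arbitrage price.

(0,0): Delta=-0.2745 Bond=48.3835
(1,0): Delta=-0.8047 Bond=129.3134
(1,1): Delta=-0.1914 Bond=38.5387
(2,0): Delta=-1.0000 Bond=169.1805
(2,1): Delta=-0.7741 Bond=139.7582
(2,2): Delta=-0.1001 Bond=23.0394
(3,0): Delta=-1.0000 Bond=189.4821
(3,1): Delta=-1.0000 Bond=189.4821
(3,2): Delta=-0.7387 Bond=149.6640
(3,3): Delta=0.0000 Bond=0.0000
V0=4.1946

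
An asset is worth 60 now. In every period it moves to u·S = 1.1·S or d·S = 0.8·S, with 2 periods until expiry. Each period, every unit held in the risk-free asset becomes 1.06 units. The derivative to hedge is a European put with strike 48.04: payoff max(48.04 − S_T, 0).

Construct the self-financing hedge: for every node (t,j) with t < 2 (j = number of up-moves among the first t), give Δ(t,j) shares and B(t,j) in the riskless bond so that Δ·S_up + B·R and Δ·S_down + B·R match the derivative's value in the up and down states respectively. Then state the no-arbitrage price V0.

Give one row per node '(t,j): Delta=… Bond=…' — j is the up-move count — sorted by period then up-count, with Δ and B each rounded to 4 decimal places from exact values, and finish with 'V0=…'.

(0,0): Delta=-0.0674 Bond=4.1945
(1,0): Delta=-0.6694 Bond=33.3459
(1,1): Delta=0.0000 Bond=0.0000
V0=0.1525

Under the risk-neutral measure, an up-move has probability p* = (R−d)/(u−d) = 0.8667 and values discount at R = 1.06.
At expiry t=2: V(2,0)=9.6400, V(2,1)=0.0000, V(2,2)=0.0000
(1,0): S=48.0000. Δ = (V_up−V_dn)/(S_up−S_dn) = (0.0000−9.6400)/(52.8000−38.4000) = -0.6694. V = [p*·0.0000 + (1−p*)·9.6400]/1.06 = 1.2126. B = V − Δ·S = 33.3459.
(1,1): S=66.0000. Δ = (V_up−V_dn)/(S_up−S_dn) = (0.0000−0.0000)/(72.6000−52.8000) = 0.0000. V = [p*·0.0000 + (1−p*)·0.0000]/1.06 = 0.0000. B = V − Δ·S = 0.0000.
(0,0): S=60.0000. Δ = (V_up−V_dn)/(S_up−S_dn) = (0.0000−1.2126)/(66.0000−48.0000) = -0.0674. V = [p*·0.0000 + (1−p*)·1.2126]/1.06 = 0.1525. B = V − Δ·S = 4.1945.
Check: Δ(0,0)·S0 + B(0,0) = 0.1525 = V0.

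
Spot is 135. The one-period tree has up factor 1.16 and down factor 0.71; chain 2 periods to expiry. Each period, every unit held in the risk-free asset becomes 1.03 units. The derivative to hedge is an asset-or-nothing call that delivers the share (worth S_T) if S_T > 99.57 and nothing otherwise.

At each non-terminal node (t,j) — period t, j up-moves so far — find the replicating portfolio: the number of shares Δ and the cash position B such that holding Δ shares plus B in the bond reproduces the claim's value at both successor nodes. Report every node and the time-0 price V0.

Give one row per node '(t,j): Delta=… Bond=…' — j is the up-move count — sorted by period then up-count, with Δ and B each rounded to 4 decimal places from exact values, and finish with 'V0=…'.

(0,0): Delta=1.3142 Bond=-47.7697
(1,0): Delta=2.5778 Bond=-170.3173
(1,1): Delta=1.0000 Bond=0.0000
V0=129.6465

Risk-neutral probability p* = (R−d)/(u−d) = (1.03−0.71)/(1.16−0.71) = 0.7111.
At expiry t=2: V(2,0)=0.0000, V(2,1)=111.1860, V(2,2)=181.6560
(1,0): S=95.8500. Δ = (V_up−V_dn)/(S_up−S_dn) = (111.1860−0.0000)/(111.1860−68.0535) = 2.5778. V = [p*·111.1860 + (1−p*)·0.0000]/1.03 = 76.7627. B = V − Δ·S = -170.3173.
(1,1): S=156.6000. Δ = (V_up−V_dn)/(S_up−S_dn) = (181.6560−111.1860)/(181.6560−111.1860) = 1.0000. V = [p*·181.6560 + (1−p*)·111.1860]/1.03 = 156.6000. B = V − Δ·S = 0.0000.
(0,0): S=135.0000. Δ = (V_up−V_dn)/(S_up−S_dn) = (156.6000−76.7627)/(156.6000−95.8500) = 1.3142. V = [p*·156.6000 + (1−p*)·76.7627]/1.03 = 129.6465. B = V − Δ·S = -47.7697.
Each (Δ,B) replicates both successor values, so the strategy is self-financing and V0 is arbitrage-free.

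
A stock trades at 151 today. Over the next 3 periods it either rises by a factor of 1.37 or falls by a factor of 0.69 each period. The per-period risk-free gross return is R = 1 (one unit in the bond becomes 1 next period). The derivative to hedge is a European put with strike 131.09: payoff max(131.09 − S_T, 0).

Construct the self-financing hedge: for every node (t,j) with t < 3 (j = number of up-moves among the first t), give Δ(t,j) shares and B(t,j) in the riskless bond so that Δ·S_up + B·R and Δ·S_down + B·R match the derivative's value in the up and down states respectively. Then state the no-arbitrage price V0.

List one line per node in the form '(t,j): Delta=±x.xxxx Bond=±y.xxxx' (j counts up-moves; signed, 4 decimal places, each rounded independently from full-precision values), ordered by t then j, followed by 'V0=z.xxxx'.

(0,0): Delta=-0.2985 Bond=71.3943
(1,0): Delta=-0.5852 Bond=101.2697
(1,1): Delta=-0.1261 Bond=35.7364
(2,0): Delta=-1.0000 Bond=131.0900
(2,1): Delta=-0.3359 Bond=65.6778
(2,2): Delta=0.0000 Bond=0.0000
V0=26.3265

Since d<R<u, set p* = (R−d)/(u−d) = 0.4559; price each node as the discounted p*-expectation of its children.
Terminal payoffs: V(3,0)=81.4851, V(3,1)=32.5992, V(3,2)=0.0000, V(3,3)=0.0000
Node (2,0) S=71.8911: V=(p*·32.5992+(1−p*)·81.4851)/1=59.1989; Δ=(32.5992−81.4851)/(98.4908−49.6049)=-1.0000; B=V−Δ·S=131.0900
Node (2,1) S=142.7403: V=(p*·0.0000+(1−p*)·32.5992)/1=17.7378; Δ=(0.0000−32.5992)/(195.5542−98.4908)=-0.3359; B=V−Δ·S=65.6778
Node (2,2) S=283.4119: V=(p*·0.0000+(1−p*)·0.0000)/1=0.0000; Δ=(0.0000−0.0000)/(388.2743−195.5542)=0.0000; B=V−Δ·S=0.0000
Node (1,0) S=104.1900: V=(p*·17.7378+(1−p*)·59.1989)/1=40.2975; Δ=(17.7378−59.1989)/(142.7403−71.8911)=-0.5852; B=V−Δ·S=101.2697
Node (1,1) S=206.8700: V=(p*·0.0000+(1−p*)·17.7378)/1=9.6514; Δ=(0.0000−17.7378)/(283.4119−142.7403)=-0.1261; B=V−Δ·S=35.7364
Node (0,0) S=151.0000: V=(p*·9.6514+(1−p*)·40.2975)/1=26.3265; Δ=(9.6514−40.2975)/(206.8700−104.1900)=-0.2985; B=V−Δ·S=71.3943
Self-financing check: at every node Δ·S+B equals the discounted successor values.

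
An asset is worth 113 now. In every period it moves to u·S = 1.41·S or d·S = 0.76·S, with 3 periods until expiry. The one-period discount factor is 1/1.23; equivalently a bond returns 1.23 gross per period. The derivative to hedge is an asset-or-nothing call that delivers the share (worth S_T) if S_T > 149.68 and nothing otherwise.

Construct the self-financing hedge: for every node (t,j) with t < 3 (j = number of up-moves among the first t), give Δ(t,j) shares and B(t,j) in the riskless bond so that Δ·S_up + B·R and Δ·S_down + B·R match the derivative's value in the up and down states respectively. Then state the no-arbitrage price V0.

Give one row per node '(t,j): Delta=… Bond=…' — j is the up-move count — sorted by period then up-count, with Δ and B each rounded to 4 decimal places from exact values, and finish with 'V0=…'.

(0,0): Delta=1.3024 Bond=-42.9624
(1,0): Delta=1.7981 Bond=-95.4124
(1,1): Delta=1.2001 Bond=-36.5409
(2,0): Delta=0.0000 Bond=0.0000
(2,1): Delta=2.1692 Bond=-162.3026
(2,2): Delta=1.0000 Bond=0.0000
V0=104.2071

The replicating-portfolio and risk-neutral prices coincide; use p* = (1.23−0.76)/(1.41−0.76) = 0.7231 for the latter.
Terminal payoffs: V(3,0)=0.0000, V(3,1)=0.0000, V(3,2)=170.7380, V(3,3)=316.7640
Node (2,0) S=65.2688: V=(p*·0.0000+(1−p*)·0.0000)/1.23=0.0000; Δ=(0.0000−0.0000)/(92.0290−49.6043)=0.0000; B=V−Δ·S=0.0000
Node (2,1) S=121.0908: V=(p*·170.7380+(1−p*)·0.0000)/1.23=100.3713; Δ=(170.7380−0.0000)/(170.7380−92.0290)=2.1692; B=V−Δ·S=-162.3026
Node (2,2) S=224.6553: V=(p*·316.7640+(1−p*)·170.7380)/1.23=224.6553; Δ=(316.7640−170.7380)/(316.7640−170.7380)=1.0000; B=V−Δ·S=0.0000
Node (1,0) S=85.8800: V=(p*·100.3713+(1−p*)·0.0000)/1.23=59.0050; Δ=(100.3713−0.0000)/(121.0908−65.2688)=1.7981; B=V−Δ·S=-95.4124
Node (1,1) S=159.3300: V=(p*·224.6553+(1−p*)·100.3713)/1.23=154.6652; Δ=(224.6553−100.3713)/(224.6553−121.0908)=1.2001; B=V−Δ·S=-36.5409
Node (0,0) S=113.0000: V=(p*·154.6652+(1−p*)·59.0050)/1.23=104.2071; Δ=(154.6652−59.0050)/(159.3300−85.8800)=1.3024; B=V−Δ·S=-42.9624
Each (Δ,B) replicates both successor values, so the strategy is self-financing and V0 is arbitrage-free.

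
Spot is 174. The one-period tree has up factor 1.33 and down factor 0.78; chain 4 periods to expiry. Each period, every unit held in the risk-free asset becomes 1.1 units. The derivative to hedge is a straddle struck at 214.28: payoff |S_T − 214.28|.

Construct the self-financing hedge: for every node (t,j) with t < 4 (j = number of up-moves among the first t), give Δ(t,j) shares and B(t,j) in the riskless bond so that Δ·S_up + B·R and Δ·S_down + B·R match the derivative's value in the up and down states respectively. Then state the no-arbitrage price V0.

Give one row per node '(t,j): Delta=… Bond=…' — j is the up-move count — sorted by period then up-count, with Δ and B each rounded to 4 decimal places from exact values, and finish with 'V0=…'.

(0,0): Delta=0.3965 Bond=2.3037
(1,0): Delta=-0.2128 Bond=85.2335
(1,1): Delta=0.6534 Bond=-56.9062
(2,0): Delta=-1.0000 Bond=177.0909
(2,1): Delta=0.1190 Bond=33.8604
(2,2): Delta=0.8786 Bond=-131.9254
(3,0): Delta=-1.0000 Bond=194.8000
(3,1): Delta=-1.0000 Bond=194.8000
(3,2): Delta=0.5907 Bond=-75.9951
(3,3): Delta=1.0000 Bond=-194.8000
V0=71.3011

The replicating-portfolio and risk-neutral prices coincide; use p* = (1.1−0.78)/(1.33−0.78) = 0.5818 for the latter.
At expiry t=4: V(4,0)=149.8738, V(4,1)=104.4592, V(4,2)=27.0214, V(4,3)=105.0199, V(4,4)=330.1673
  t=3,j=0: stock 82.5720 → up 109.8208 (V=104.4592), down 64.4062 (V=149.8738). Price 112.2280; hedge Δ=-1.0000, bond B=194.8000.
  t=3,j=1: stock 140.7959 → up 187.2586 (V=27.0214), down 109.8208 (V=104.4592). Price 54.0041; hedge Δ=-1.0000, bond B=194.8000.
  t=3,j=2: stock 240.0751 → up 319.2999 (V=105.0199), down 187.2586 (V=27.0214). Price 65.8203; hedge Δ=0.5907, bond B=-75.9951.
  t=3,j=3: stock 409.3588 → up 544.4473 (V=330.1673), down 319.2999 (V=105.0199). Price 214.5588; hedge Δ=1.0000, bond B=-194.8000.
  t=2,j=0: stock 105.8616 → up 140.7959 (V=54.0041), down 82.5720 (V=112.2280). Price 71.2293; hedge Δ=-1.0000, bond B=177.0909.
  t=2,j=1: stock 180.5076 → up 240.0751 (V=65.8203), down 140.7959 (V=54.0041). Price 55.3445; hedge Δ=0.1190, bond B=33.8604.
  t=2,j=2: stock 307.7886 → up 409.3588 (V=214.5588), down 240.0751 (V=65.8203). Price 138.5083; hedge Δ=0.8786, bond B=-131.9254.
  t=1,j=0: stock 135.7200 → up 180.5076 (V=55.3445), down 105.8616 (V=71.2293). Price 56.3520; hedge Δ=-0.2128, bond B=85.2335.
  t=1,j=1: stock 231.4200 → up 307.7886 (V=138.5083), down 180.5076 (V=55.3445). Price 94.3006; hedge Δ=0.6534, bond B=-56.9062.
  t=0,j=0: stock 174.0000 → up 231.4200 (V=94.3006), down 135.7200 (V=56.3520). Price 71.3011; hedge Δ=0.3965, bond B=2.3037.
The time-0 hedge costs 71.3011, which is the no-arbitrage price.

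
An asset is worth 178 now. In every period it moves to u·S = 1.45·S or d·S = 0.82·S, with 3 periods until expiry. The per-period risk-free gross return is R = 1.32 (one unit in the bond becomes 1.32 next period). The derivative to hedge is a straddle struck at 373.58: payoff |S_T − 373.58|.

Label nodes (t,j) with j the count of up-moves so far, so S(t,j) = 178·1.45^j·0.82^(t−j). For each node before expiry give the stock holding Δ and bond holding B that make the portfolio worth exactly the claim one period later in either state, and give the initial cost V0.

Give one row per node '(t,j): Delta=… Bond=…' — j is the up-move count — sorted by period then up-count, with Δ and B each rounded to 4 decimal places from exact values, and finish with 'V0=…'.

No-arbitrage ⇒ martingale measure with p* = (R−d)/(u−d) = 0.7937.
Terminal values V(3,·): V(3,0)=275.4365, V(3,1)=200.0336, V(3,2)=66.6991, V(3,3)=169.0753
Node (2,0) S=119.6872: V=(p*·200.0336+(1−p*)·275.4365)/1.32=163.3280; Δ=(200.0336−275.4365)/(173.5464−98.1435)=-1.0000; B=V−Δ·S=283.0152
Node (2,1) S=211.6420: V=(p*·66.6991+(1−p*)·200.0336)/1.32=71.3732; Δ=(66.6991−200.0336)/(306.8809−173.5464)=-1.0000; B=V−Δ·S=283.0152
Node (2,2) S=374.2450: V=(p*·169.0753+(1−p*)·66.6991)/1.32=112.0833; Δ=(169.0753−66.6991)/(542.6553−306.8809)=0.4342; B=V−Δ·S=-50.4185
Node (1,0) S=145.9600: V=(p*·71.3732+(1−p*)·163.3280)/1.32=68.4454; Δ=(71.3732−163.3280)/(211.6420−119.6872)=-1.0000; B=V−Δ·S=214.4054
Node (1,1) S=258.1000: V=(p*·112.0833+(1−p*)·71.3732)/1.32=78.5476; Δ=(112.0833−71.3732)/(374.2450−211.6420)=0.2504; B=V−Δ·S=13.9282
Node (0,0) S=178.0000: V=(p*·78.5476+(1−p*)·68.4454)/1.32=57.9265; Δ=(78.5476−68.4454)/(258.1000−145.9600)=0.0901; B=V−Δ·S=41.8913
Check: Δ(0,0)·S0 + B(0,0) = 57.9265 = V0.

(0,0): Delta=0.0901 Bond=41.8913
(1,0): Delta=-1.0000 Bond=214.4054
(1,1): Delta=0.2504 Bond=13.9282
(2,0): Delta=-1.0000 Bond=283.0152
(2,1): Delta=-1.0000 Bond=283.0152
(2,2): Delta=0.4342 Bond=-50.4185
V0=57.9265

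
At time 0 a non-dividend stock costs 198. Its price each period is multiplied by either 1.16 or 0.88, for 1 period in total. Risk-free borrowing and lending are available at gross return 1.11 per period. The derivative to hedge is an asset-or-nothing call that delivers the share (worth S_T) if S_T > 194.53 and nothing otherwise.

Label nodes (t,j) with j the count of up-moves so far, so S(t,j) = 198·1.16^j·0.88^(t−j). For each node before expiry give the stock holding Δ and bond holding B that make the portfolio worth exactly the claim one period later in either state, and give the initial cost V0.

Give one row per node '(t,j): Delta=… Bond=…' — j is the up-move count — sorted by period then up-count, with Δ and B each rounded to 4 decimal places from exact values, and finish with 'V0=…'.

Since d<R<u, set p* = (R−d)/(u−d) = 0.8214; price each node as the discounted p*-expectation of its children.
Terminal payoffs: V(1,0)=0.0000, V(1,1)=229.6800
  t=0,j=0: stock 198.0000 → up 229.6800 (V=229.6800), down 174.2400 (V=0.0000). Price 169.9691; hedge Δ=4.1429, bond B=-650.3166.
The time-0 hedge costs 169.9691, which is the no-arbitrage price.

(0,0): Delta=4.1429 Bond=-650.3166
V0=169.9691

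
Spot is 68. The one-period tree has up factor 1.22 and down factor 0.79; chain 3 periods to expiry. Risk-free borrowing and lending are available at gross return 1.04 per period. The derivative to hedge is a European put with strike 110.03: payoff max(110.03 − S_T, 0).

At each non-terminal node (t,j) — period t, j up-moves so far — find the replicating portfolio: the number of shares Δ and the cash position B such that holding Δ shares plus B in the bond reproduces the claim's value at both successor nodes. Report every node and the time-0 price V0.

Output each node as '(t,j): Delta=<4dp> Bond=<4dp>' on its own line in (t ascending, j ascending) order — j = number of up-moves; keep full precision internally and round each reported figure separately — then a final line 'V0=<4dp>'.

(0,0): Delta=-0.8563 Bond=90.3921
(1,0): Delta=-1.0000 Bond=101.7289
(1,1): Delta=-0.7893 Bond=88.4485
(2,0): Delta=-1.0000 Bond=105.7981
(2,1): Delta=-1.0000 Bond=105.7981
(2,2): Delta=-0.6910 Bond=82.0421
V0=32.1657

Since d<R<u, set p* = (R−d)/(u−d) = 0.5814; price each node as the discounted p*-expectation of its children.
Terminal payoffs: V(3,0)=76.5033, V(3,1)=58.2547, V(3,2)=30.0732, V(3,3)=0.0000
(2,0): S=42.4388. Δ = (V_up−V_dn)/(S_up−S_dn) = (58.2547−76.5033)/(51.7753−33.5267) = -1.0000. V = [p*·58.2547 + (1−p*)·76.5033]/1.04 = 63.3593. B = V − Δ·S = 105.7981.
(2,1): S=65.5384. Δ = (V_up−V_dn)/(S_up−S_dn) = (30.0732−58.2547)/(79.9568−51.7753) = -1.0000. V = [p*·30.0732 + (1−p*)·58.2547]/1.04 = 40.2597. B = V − Δ·S = 105.7981.
(2,2): S=101.2112. Δ = (V_up−V_dn)/(S_up−S_dn) = (0.0000−30.0732)/(123.4777−79.9568) = -0.6910. V = [p*·0.0000 + (1−p*)·30.0732]/1.04 = 12.1046. B = V − Δ·S = 82.0421.
(1,0): S=53.7200. Δ = (V_up−V_dn)/(S_up−S_dn) = (40.2597−63.3593)/(65.5384−42.4388) = -1.0000. V = [p*·40.2597 + (1−p*)·63.3593]/1.04 = 48.0089. B = V − Δ·S = 101.7289.
(1,1): S=82.9600. Δ = (V_up−V_dn)/(S_up−S_dn) = (12.1046−40.2597)/(101.2112−65.5384) = -0.7893. V = [p*·12.1046 + (1−p*)·40.2597]/1.04 = 22.9716. B = V − Δ·S = 88.4485.
(0,0): S=68.0000. Δ = (V_up−V_dn)/(S_up−S_dn) = (22.9716−48.0089)/(82.9600−53.7200) = -0.8563. V = [p*·22.9716 + (1−p*)·48.0089]/1.04 = 32.1657. B = V − Δ·S = 90.3921.
Self-financing check: at every node Δ·S+B equals the discounted successor values.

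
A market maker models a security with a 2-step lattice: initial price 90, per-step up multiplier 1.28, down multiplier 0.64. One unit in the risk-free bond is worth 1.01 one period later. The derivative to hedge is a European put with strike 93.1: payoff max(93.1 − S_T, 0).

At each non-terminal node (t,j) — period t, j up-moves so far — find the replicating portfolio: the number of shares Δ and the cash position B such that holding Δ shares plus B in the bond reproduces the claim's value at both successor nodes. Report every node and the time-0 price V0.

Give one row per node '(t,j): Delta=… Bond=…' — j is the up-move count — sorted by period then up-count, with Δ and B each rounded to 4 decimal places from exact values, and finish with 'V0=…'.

No-arbitrage ⇒ martingale measure with p* = (R−d)/(u−d) = 0.5781.
At expiry t=2: V(2,0)=56.2360, V(2,1)=19.3720, V(2,2)=0.0000
  t=1,j=0: stock 57.6000 → up 73.7280 (V=19.3720), down 36.8640 (V=56.2360). Price 34.5782; hedge Δ=-1.0000, bond B=92.1782.
  t=1,j=1: stock 115.2000 → up 147.4560 (V=0.0000), down 73.7280 (V=19.3720). Price 8.0916; hedge Δ=-0.2627, bond B=38.3604.
  t=0,j=0: stock 90.0000 → up 115.2000 (V=8.0916), down 57.6000 (V=34.5782). Price 19.0749; hedge Δ=-0.4598, bond B=60.4602.
Root portfolio cost Δ·90+B reproduces V0=19.0749.

(0,0): Delta=-0.4598 Bond=60.4602
(1,0): Delta=-1.0000 Bond=92.1782
(1,1): Delta=-0.2627 Bond=38.3604
V0=19.0749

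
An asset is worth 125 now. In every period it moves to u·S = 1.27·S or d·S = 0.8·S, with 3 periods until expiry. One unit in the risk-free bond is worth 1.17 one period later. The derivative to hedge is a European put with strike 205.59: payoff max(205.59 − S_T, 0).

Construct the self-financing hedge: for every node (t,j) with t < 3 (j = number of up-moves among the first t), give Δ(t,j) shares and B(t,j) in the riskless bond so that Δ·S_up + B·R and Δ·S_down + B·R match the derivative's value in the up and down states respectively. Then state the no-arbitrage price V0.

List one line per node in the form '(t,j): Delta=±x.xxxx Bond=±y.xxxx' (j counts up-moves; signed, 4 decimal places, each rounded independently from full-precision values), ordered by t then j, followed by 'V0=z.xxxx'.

(0,0): Delta=-0.6112 Bond=95.1312
(1,0): Delta=-1.0000 Bond=150.1863
(1,1): Delta=-0.5450 Bond=100.7947
(2,0): Delta=-1.0000 Bond=175.7179
(2,1): Delta=-1.0000 Bond=175.7179
(2,2): Delta=-0.4675 Bond=102.3113
V0=18.7347

Under the risk-neutral measure, an up-move has probability p* = (R−d)/(u−d) = 0.7872 and values discount at R = 1.17.
Terminal values V(3,·): V(3,0)=141.5900, V(3,1)=103.9900, V(3,2)=44.3000, V(3,3)=0.0000
Node (2,0) S=80.0000: V=(p*·103.9900+(1−p*)·141.5900)/1.17=95.7179; Δ=(103.9900−141.5900)/(101.6000−64.0000)=-1.0000; B=V−Δ·S=175.7179
Node (2,1) S=127.0000: V=(p*·44.3000+(1−p*)·103.9900)/1.17=48.7179; Δ=(44.3000−103.9900)/(161.2900−101.6000)=-1.0000; B=V−Δ·S=175.7179
Node (2,2) S=201.6125: V=(p*·0.0000+(1−p*)·44.3000)/1.17=8.0560; Δ=(0.0000−44.3000)/(256.0479−161.2900)=-0.4675; B=V−Δ·S=102.3113
Node (1,0) S=100.0000: V=(p*·48.7179+(1−p*)·95.7179)/1.17=50.1863; Δ=(48.7179−95.7179)/(127.0000−80.0000)=-1.0000; B=V−Δ·S=150.1863
Node (1,1) S=158.7500: V=(p*·8.0560+(1−p*)·48.7179)/1.17=14.2799; Δ=(8.0560−48.7179)/(201.6125−127.0000)=-0.5450; B=V−Δ·S=100.7947
Node (0,0) S=125.0000: V=(p*·14.2799+(1−p*)·50.1863)/1.17=18.7347; Δ=(14.2799−50.1863)/(158.7500−100.0000)=-0.6112; B=V−Δ·S=95.1312
The time-0 hedge costs 18.7347, which is the no-arbitrage price.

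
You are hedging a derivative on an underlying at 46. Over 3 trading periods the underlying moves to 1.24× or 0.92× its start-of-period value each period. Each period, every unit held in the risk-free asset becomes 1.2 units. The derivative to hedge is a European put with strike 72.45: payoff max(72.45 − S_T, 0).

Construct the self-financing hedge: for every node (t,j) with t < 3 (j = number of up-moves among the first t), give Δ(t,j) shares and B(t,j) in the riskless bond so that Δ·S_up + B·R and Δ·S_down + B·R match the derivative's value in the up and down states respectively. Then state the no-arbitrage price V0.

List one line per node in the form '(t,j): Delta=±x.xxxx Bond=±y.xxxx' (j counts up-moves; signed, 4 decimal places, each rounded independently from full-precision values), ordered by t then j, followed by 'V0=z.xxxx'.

(0,0): Delta=-0.4490 Bond=22.4952
(1,0): Delta=-1.0000 Bond=50.3125
(1,1): Delta=-0.3906 Bond=23.6631
(2,0): Delta=-1.0000 Bond=60.3750
(2,1): Delta=-1.0000 Bond=60.3750
(2,2): Delta=-0.3260 Bond=23.8273
V0=1.8411

No-arbitrage ⇒ martingale measure with p* = (R−d)/(u−d) = 0.8750.
Terminal payoffs: V(3,0)=36.6304, V(3,1)=24.1713, V(3,2)=7.3788, V(3,3)=0.0000
(2,0): S=38.9344. Δ = (V_up−V_dn)/(S_up−S_dn) = (24.1713−36.6304)/(48.2787−35.8196) = -1.0000. V = [p*·24.1713 + (1−p*)·36.6304]/1.2 = 21.4406. B = V − Δ·S = 60.3750.
(2,1): S=52.4768. Δ = (V_up−V_dn)/(S_up−S_dn) = (7.3788−24.1713)/(65.0712−48.2787) = -1.0000. V = [p*·7.3788 + (1−p*)·24.1713]/1.2 = 7.8982. B = V − Δ·S = 60.3750.
(2,2): S=70.7296. Δ = (V_up−V_dn)/(S_up−S_dn) = (0.0000−7.3788)/(87.7047−65.0712) = -0.3260. V = [p*·0.0000 + (1−p*)·7.3788]/1.2 = 0.7686. B = V − Δ·S = 23.8273.
(1,0): S=42.3200. Δ = (V_up−V_dn)/(S_up−S_dn) = (7.8982−21.4406)/(52.4768−38.9344) = -1.0000. V = [p*·7.8982 + (1−p*)·21.4406]/1.2 = 7.9925. B = V − Δ·S = 50.3125.
(1,1): S=57.0400. Δ = (V_up−V_dn)/(S_up−S_dn) = (0.7686−7.8982)/(70.7296−52.4768) = -0.3906. V = [p*·0.7686 + (1−p*)·7.8982]/1.2 = 1.3832. B = V − Δ·S = 23.6631.
(0,0): S=46.0000. Δ = (V_up−V_dn)/(S_up−S_dn) = (1.3832−7.9925)/(57.0400−42.3200) = -0.4490. V = [p*·1.3832 + (1−p*)·7.9925]/1.2 = 1.8411. B = V − Δ·S = 22.4952.
Check: Δ(0,0)·S0 + B(0,0) = 1.8411 = V0.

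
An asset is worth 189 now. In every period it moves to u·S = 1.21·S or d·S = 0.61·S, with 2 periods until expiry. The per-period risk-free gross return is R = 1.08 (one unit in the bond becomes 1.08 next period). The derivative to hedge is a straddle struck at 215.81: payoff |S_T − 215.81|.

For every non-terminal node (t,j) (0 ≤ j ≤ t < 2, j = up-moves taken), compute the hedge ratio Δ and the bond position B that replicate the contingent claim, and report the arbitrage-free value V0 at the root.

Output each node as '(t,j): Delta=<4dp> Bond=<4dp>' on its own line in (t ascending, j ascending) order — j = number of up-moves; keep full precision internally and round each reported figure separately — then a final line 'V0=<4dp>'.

Under the risk-neutral measure, an up-move has probability p* = (R−d)/(u−d) = 0.7833 and values discount at R = 1.08.
Terminal values V(2,·): V(2,0)=145.4831, V(2,1)=76.3091, V(2,2)=60.9049
  t=1,j=0: stock 115.2900 → up 139.5009 (V=76.3091), down 70.3269 (V=145.4831). Price 84.5341; hedge Δ=-1.0000, bond B=199.8241.
  t=1,j=1: stock 228.6900 → up 276.7149 (V=60.9049), down 139.5009 (V=76.3091). Price 59.4838; hedge Δ=-0.1123, bond B=85.1574.
  t=0,j=0: stock 189.0000 → up 228.6900 (V=59.4838), down 115.2900 (V=84.5341). Price 60.1031; hedge Δ=-0.2209, bond B=101.8536.
Check: Δ(0,0)·S0 + B(0,0) = 60.1031 = V0.

(0,0): Delta=-0.2209 Bond=101.8536
(1,0): Delta=-1.0000 Bond=199.8241
(1,1): Delta=-0.1123 Bond=85.1574
V0=60.1031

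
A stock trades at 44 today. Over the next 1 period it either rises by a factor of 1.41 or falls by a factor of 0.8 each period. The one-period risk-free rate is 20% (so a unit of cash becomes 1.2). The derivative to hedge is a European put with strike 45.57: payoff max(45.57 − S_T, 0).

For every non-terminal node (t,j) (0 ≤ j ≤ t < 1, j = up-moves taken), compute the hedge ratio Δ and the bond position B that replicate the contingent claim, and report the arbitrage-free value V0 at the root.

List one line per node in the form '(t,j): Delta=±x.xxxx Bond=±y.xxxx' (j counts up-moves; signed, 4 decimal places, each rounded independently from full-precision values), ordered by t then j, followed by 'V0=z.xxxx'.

(0,0): Delta=-0.3864 Bond=19.9750
V0=2.9750

Risk-neutral probability p* = (R−d)/(u−d) = (1.2−0.8)/(1.41−0.8) = 0.6557.
Terminal payoffs: V(1,0)=10.3700, V(1,1)=0.0000
  t=0,j=0: stock 44.0000 → up 62.0400 (V=0.0000), down 35.2000 (V=10.3700). Price 2.9750; hedge Δ=-0.3864, bond B=19.9750.
Root portfolio cost Δ·44+B reproduces V0=2.9750.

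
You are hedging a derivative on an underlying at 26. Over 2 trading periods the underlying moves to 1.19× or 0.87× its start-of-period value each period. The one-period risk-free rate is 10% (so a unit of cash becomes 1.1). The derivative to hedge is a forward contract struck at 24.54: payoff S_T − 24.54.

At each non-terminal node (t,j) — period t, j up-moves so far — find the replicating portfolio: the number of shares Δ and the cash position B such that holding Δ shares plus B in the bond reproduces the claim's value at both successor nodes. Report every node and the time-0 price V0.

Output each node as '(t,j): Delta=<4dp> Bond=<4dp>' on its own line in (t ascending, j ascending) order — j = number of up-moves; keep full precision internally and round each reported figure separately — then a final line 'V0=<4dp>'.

Under the risk-neutral measure, an up-move has probability p* = (R−d)/(u−d) = 0.7188 and values discount at R = 1.1.
Terminal values V(2,·): V(2,0)=-4.8606, V(2,1)=2.3778, V(2,2)=12.2786
  t=1,j=0: stock 22.6200 → up 26.9178 (V=2.3778), down 19.6794 (V=-4.8606). Price 0.3109; hedge Δ=1.0000, bond B=-22.3091.
  t=1,j=1: stock 30.9400 → up 36.8186 (V=12.2786), down 26.9178 (V=2.3778). Price 8.6309; hedge Δ=1.0000, bond B=-22.3091.
  t=0,j=0: stock 26.0000 → up 30.9400 (V=8.6309), down 22.6200 (V=0.3109). Price 5.7190; hedge Δ=1.0000, bond B=-20.2810.
Each (Δ,B) replicates both successor values, so the strategy is self-financing and V0 is arbitrage-free.

(0,0): Delta=1.0000 Bond=-20.2810
(1,0): Delta=1.0000 Bond=-22.3091
(1,1): Delta=1.0000 Bond=-22.3091
V0=5.7190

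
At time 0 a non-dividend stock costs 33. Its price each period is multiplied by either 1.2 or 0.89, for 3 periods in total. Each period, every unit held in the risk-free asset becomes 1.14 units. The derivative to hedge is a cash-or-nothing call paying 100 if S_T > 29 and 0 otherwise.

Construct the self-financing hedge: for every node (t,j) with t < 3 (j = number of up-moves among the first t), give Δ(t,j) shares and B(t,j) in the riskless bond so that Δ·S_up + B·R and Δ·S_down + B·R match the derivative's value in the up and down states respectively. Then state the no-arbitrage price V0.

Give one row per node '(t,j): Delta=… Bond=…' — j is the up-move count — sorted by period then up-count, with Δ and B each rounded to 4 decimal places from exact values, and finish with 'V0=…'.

(0,0): Delta=0.2818 Bond=57.7094
(1,0): Delta=1.8647 Bond=19.2967
(1,1): Delta=0.0000 Bond=76.9468
(2,0): Delta=12.3408 Bond=-251.8393
(2,1): Delta=0.0000 Bond=87.7193
(2,2): Delta=0.0000 Bond=87.7193
V0=67.0078

Under the risk-neutral measure, an up-move has probability p* = (R−d)/(u−d) = 0.8065 and values discount at R = 1.14.
Payoff layer (t=3): V(3,0)=0.0000, V(3,1)=100.0000, V(3,2)=100.0000, V(3,3)=100.0000
  t=2,j=0: stock 26.1393 → up 31.3672 (V=100.0000), down 23.2640 (V=0.0000). Price 70.7414; hedge Δ=12.3408, bond B=-251.8393.
  t=2,j=1: stock 35.2440 → up 42.2928 (V=100.0000), down 31.3672 (V=100.0000). Price 87.7193; hedge Δ=0.0000, bond B=87.7193.
  t=2,j=2: stock 47.5200 → up 57.0240 (V=100.0000), down 42.2928 (V=100.0000). Price 87.7193; hedge Δ=0.0000, bond B=87.7193.
  t=1,j=0: stock 29.3700 → up 35.2440 (V=87.7193), down 26.1393 (V=70.7414). Price 74.0643; hedge Δ=1.8647, bond B=19.2967.
  t=1,j=1: stock 39.6000 → up 47.5200 (V=87.7193), down 35.2440 (V=87.7193). Price 76.9468; hedge Δ=0.0000, bond B=76.9468.
  t=0,j=0: stock 33.0000 → up 39.6000 (V=76.9468), down 29.3700 (V=74.0643). Price 67.0078; hedge Δ=0.2818, bond B=57.7094.
The time-0 hedge costs 67.0078, which is the no-arbitrage price.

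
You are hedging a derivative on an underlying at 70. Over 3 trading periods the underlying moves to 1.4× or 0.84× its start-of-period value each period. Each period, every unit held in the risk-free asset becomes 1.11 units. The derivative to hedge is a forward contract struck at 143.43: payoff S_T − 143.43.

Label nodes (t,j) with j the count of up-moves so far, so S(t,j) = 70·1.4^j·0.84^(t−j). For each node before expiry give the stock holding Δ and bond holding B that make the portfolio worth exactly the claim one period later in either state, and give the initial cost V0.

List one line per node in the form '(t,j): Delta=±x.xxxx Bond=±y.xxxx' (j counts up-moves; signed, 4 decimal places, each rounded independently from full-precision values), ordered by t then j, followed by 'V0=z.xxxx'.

The replicating-portfolio and risk-neutral prices coincide; use p* = (1.11−0.84)/(1.4−0.84) = 0.4821 for the latter.
Payoff layer (t=3): V(3,0)=-101.9407, V(3,1)=-74.2812, V(3,2)=-28.1820, V(3,3)=48.6500
(2,0): S=49.3920. Δ = (V_up−V_dn)/(S_up−S_dn) = (-74.2812−-101.9407)/(69.1488−41.4893) = 1.0000. V = [p*·-74.2812 + (1−p*)·-101.9407]/1.11 = -79.8242. B = V − Δ·S = -129.2162.
(2,1): S=82.3200. Δ = (V_up−V_dn)/(S_up−S_dn) = (-28.1820−-74.2812)/(115.2480−69.1488) = 1.0000. V = [p*·-28.1820 + (1−p*)·-74.2812]/1.11 = -46.8962. B = V − Δ·S = -129.2162.
(2,2): S=137.2000. Δ = (V_up−V_dn)/(S_up−S_dn) = (48.6500−-28.1820)/(192.0800−115.2480) = 1.0000. V = [p*·48.6500 + (1−p*)·-28.1820]/1.11 = 7.9838. B = V − Δ·S = -129.2162.
(1,0): S=58.8000. Δ = (V_up−V_dn)/(S_up−S_dn) = (-46.8962−-79.8242)/(82.3200−49.3920) = 1.0000. V = [p*·-46.8962 + (1−p*)·-79.8242]/1.11 = -57.6110. B = V − Δ·S = -116.4110.
(1,1): S=98.0000. Δ = (V_up−V_dn)/(S_up−S_dn) = (7.9838−-46.8962)/(137.2000−82.3200) = 1.0000. V = [p*·7.9838 + (1−p*)·-46.8962]/1.11 = -18.4110. B = V − Δ·S = -116.4110.
(0,0): S=70.0000. Δ = (V_up−V_dn)/(S_up−S_dn) = (-18.4110−-57.6110)/(98.0000−58.8000) = 1.0000. V = [p*·-18.4110 + (1−p*)·-57.6110]/1.11 = -34.8748. B = V − Δ·S = -104.8748.
Self-financing check: at every node Δ·S+B equals the discounted successor values.

(0,0): Delta=1.0000 Bond=-104.8748
(1,0): Delta=1.0000 Bond=-116.4110
(1,1): Delta=1.0000 Bond=-116.4110
(2,0): Delta=1.0000 Bond=-129.2162
(2,1): Delta=1.0000 Bond=-129.2162
(2,2): Delta=1.0000 Bond=-129.2162
V0=-34.8748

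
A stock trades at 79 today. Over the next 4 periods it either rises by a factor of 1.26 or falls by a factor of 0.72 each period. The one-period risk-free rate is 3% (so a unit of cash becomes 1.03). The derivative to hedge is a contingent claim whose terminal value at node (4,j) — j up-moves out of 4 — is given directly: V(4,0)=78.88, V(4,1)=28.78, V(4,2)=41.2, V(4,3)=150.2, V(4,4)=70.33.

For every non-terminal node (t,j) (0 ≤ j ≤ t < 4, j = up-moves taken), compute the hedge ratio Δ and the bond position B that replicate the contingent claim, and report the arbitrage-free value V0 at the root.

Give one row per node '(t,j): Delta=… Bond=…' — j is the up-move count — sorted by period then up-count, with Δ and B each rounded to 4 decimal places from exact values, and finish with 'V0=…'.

The replicating-portfolio and risk-neutral prices coincide; use p* = (1.03−0.72)/(1.26−0.72) = 0.5741 for the latter.
At expiry t=4: V(4,0)=78.8800, V(4,1)=28.7800, V(4,2)=41.2000, V(4,3)=150.2000, V(4,4)=70.3300
(3,0): S=29.4866. Δ = (V_up−V_dn)/(S_up−S_dn) = (28.7800−78.8800)/(37.1531−21.2303) = -3.1464. V = [p*·28.7800 + (1−p*)·78.8800]/1.03 = 48.6591. B = V − Δ·S = 141.4369.
(3,1): S=51.6015. Δ = (V_up−V_dn)/(S_up−S_dn) = (41.2000−28.7800)/(65.0179−37.1531) = 0.4457. V = [p*·41.2000 + (1−p*)·28.7800]/1.03 = 34.8641. B = V − Δ·S = 11.8641.
(3,2): S=90.3027. Δ = (V_up−V_dn)/(S_up−S_dn) = (150.2000−41.2000)/(113.7814−65.0179) = 2.2353. V = [p*·150.2000 + (1−p*)·41.2000]/1.03 = 100.7515. B = V − Δ·S = -101.1003.
(3,3): S=158.0297. Δ = (V_up−V_dn)/(S_up−S_dn) = (70.3300−150.2000)/(199.1174−113.7814) = -0.9359. V = [p*·70.3300 + (1−p*)·150.2000]/1.03 = 101.3094. B = V − Δ·S = 249.2168.
(2,0): S=40.9536. Δ = (V_up−V_dn)/(S_up−S_dn) = (34.8641−48.6591)/(51.6015−29.4866) = -0.6238. V = [p*·34.8641 + (1−p*)·48.6591]/1.03 = 39.5531. B = V − Δ·S = 65.0995.
(2,1): S=71.6688. Δ = (V_up−V_dn)/(S_up−S_dn) = (100.7515−34.8641)/(90.3027−51.6015) = 1.7025. V = [p*·100.7515 + (1−p*)·34.8641]/1.03 = 70.5712. B = V − Δ·S = -51.4426.
(2,2): S=125.4204. Δ = (V_up−V_dn)/(S_up−S_dn) = (101.3094−100.7515)/(158.0297−90.3027) = 0.0082. V = [p*·101.3094 + (1−p*)·100.7515]/1.03 = 98.1280. B = V − Δ·S = 97.0948.
(1,0): S=56.8800. Δ = (V_up−V_dn)/(S_up−S_dn) = (70.5712−39.5531)/(71.6688−40.9536) = 1.0099. V = [p*·70.5712 + (1−p*)·39.5531]/1.03 = 55.6891. B = V − Δ·S = -1.7517.
(1,1): S=99.5400. Δ = (V_up−V_dn)/(S_up−S_dn) = (98.1280−70.5712)/(125.4204−71.6688) = 0.5127. V = [p*·98.1280 + (1−p*)·70.5712]/1.03 = 83.8746. B = V − Δ·S = 32.8436.
(0,0): S=79.0000. Δ = (V_up−V_dn)/(S_up−S_dn) = (83.8746−55.6891)/(99.5400−56.8800) = 0.6607. V = [p*·83.8746 + (1−p*)·55.6891]/1.03 = 69.7764. B = V − Δ·S = 17.5811.
The time-0 hedge costs 69.7764, which is the no-arbitrage price.

(0,0): Delta=0.6607 Bond=17.5811
(1,0): Delta=1.0099 Bond=-1.7517
(1,1): Delta=0.5127 Bond=32.8436
(2,0): Delta=-0.6238 Bond=65.0995
(2,1): Delta=1.7025 Bond=-51.4426
(2,2): Delta=0.0082 Bond=97.0948
(3,0): Delta=-3.1464 Bond=141.4369
(3,1): Delta=0.4457 Bond=11.8641
(3,2): Delta=2.2353 Bond=-101.1003
(3,3): Delta=-0.9359 Bond=249.2168
V0=69.7764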